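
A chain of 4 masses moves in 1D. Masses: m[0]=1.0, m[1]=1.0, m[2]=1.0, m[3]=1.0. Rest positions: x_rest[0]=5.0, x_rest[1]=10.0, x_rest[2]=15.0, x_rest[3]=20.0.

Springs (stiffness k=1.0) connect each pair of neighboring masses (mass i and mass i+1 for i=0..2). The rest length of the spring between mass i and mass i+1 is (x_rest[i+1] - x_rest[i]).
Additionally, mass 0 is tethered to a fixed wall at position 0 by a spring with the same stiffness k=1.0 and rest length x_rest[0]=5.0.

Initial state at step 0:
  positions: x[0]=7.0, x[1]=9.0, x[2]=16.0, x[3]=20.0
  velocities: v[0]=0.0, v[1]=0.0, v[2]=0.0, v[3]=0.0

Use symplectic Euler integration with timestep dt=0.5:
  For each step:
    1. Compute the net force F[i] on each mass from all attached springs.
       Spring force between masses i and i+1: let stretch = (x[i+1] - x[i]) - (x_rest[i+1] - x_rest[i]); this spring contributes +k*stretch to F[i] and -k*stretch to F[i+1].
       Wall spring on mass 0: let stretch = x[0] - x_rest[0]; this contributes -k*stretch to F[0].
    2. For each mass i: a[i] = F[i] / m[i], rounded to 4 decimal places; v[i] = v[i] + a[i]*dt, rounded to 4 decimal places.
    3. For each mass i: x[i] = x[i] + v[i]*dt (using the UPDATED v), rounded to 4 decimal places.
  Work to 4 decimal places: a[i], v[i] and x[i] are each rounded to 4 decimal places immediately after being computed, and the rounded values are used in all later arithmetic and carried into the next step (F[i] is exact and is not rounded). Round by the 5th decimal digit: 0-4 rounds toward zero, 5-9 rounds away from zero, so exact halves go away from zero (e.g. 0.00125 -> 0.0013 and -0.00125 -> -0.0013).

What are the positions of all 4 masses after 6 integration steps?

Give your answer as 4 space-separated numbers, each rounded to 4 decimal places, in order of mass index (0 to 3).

Answer: 5.9957 8.1276 16.2801 20.1454

Derivation:
Step 0: x=[7.0000 9.0000 16.0000 20.0000] v=[0.0000 0.0000 0.0000 0.0000]
Step 1: x=[5.7500 10.2500 15.2500 20.2500] v=[-2.5000 2.5000 -1.5000 0.5000]
Step 2: x=[4.1875 11.6250 14.5000 20.5000] v=[-3.1250 2.7500 -1.5000 0.5000]
Step 3: x=[3.4375 11.8594 14.5313 20.5000] v=[-1.5000 0.4688 0.0625 0.0000]
Step 4: x=[3.9336 10.6563 15.3868 20.2578] v=[0.9922 -2.4062 1.7109 -0.4844]
Step 5: x=[5.1270 8.9552 16.2774 20.0479] v=[2.3868 -3.4023 1.7812 -0.4199]
Step 6: x=[5.9957 8.1276 16.2801 20.1454] v=[1.7374 -1.6553 0.0054 0.1949]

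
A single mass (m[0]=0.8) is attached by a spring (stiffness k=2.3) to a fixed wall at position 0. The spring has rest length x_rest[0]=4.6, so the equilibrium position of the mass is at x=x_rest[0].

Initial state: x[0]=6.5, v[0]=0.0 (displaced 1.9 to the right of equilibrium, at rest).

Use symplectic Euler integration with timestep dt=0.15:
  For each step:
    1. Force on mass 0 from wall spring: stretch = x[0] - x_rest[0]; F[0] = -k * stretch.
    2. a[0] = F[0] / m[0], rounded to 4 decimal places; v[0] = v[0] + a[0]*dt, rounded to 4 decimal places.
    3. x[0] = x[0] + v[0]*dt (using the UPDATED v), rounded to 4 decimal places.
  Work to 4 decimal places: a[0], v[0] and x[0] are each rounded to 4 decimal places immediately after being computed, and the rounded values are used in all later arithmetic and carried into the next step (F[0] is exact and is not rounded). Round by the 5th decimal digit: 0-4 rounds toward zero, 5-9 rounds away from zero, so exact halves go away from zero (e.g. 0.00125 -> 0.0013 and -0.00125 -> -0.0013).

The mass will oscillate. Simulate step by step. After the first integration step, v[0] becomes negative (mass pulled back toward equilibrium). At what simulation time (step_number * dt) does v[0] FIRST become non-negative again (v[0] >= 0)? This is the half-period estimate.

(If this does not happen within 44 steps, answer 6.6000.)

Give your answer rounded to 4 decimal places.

Step 0: x=[6.5000] v=[0.0000]
Step 1: x=[6.3771] v=[-0.8194]
Step 2: x=[6.1392] v=[-1.5858]
Step 3: x=[5.8018] v=[-2.2496]
Step 4: x=[5.3866] v=[-2.7679]
Step 5: x=[4.9205] v=[-3.1071]
Step 6: x=[4.4337] v=[-3.2453]
Step 7: x=[3.9577] v=[-3.1736]
Step 8: x=[3.5232] v=[-2.8966]
Step 9: x=[3.1584] v=[-2.4322]
Step 10: x=[2.8868] v=[-1.8105]
Step 11: x=[2.7260] v=[-1.0717]
Step 12: x=[2.6865] v=[-0.2635]
Step 13: x=[2.7708] v=[0.5617]
First v>=0 after going negative at step 13, time=1.9500

Answer: 1.9500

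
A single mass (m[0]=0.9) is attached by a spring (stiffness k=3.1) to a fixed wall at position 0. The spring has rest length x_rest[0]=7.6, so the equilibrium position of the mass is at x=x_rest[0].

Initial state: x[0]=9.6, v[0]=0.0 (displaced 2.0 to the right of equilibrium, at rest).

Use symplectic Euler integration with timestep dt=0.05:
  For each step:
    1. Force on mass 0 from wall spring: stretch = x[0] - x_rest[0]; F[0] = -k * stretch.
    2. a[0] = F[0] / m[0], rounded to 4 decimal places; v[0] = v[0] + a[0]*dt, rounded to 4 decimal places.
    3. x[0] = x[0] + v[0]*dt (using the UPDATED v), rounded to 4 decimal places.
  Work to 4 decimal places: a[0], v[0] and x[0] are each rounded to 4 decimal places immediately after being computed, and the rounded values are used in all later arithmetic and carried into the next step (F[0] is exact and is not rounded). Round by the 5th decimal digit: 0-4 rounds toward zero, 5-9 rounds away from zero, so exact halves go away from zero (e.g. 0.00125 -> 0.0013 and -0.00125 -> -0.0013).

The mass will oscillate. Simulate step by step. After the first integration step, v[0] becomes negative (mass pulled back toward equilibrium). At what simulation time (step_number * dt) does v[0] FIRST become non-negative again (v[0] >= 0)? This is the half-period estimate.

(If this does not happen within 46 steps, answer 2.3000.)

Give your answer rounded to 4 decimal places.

Step 0: x=[9.6000] v=[0.0000]
Step 1: x=[9.5828] v=[-0.3444]
Step 2: x=[9.5485] v=[-0.6859]
Step 3: x=[9.4974] v=[-1.0215]
Step 4: x=[9.4300] v=[-1.3483]
Step 5: x=[9.3468] v=[-1.6635]
Step 6: x=[9.2486] v=[-1.9643]
Step 7: x=[9.1362] v=[-2.2482]
Step 8: x=[9.0106] v=[-2.5128]
Step 9: x=[8.8728] v=[-2.7557]
Step 10: x=[8.7241] v=[-2.9749]
Step 11: x=[8.5657] v=[-3.1685]
Step 12: x=[8.3990] v=[-3.3348]
Step 13: x=[8.2254] v=[-3.4724]
Step 14: x=[8.0464] v=[-3.5801]
Step 15: x=[7.8636] v=[-3.6570]
Step 16: x=[7.6785] v=[-3.7024]
Step 17: x=[7.4927] v=[-3.7159]
Step 18: x=[7.3078] v=[-3.6974]
Step 19: x=[7.1254] v=[-3.6471]
Step 20: x=[6.9471] v=[-3.5654]
Step 21: x=[6.7745] v=[-3.4530]
Step 22: x=[6.6090] v=[-3.3108]
Step 23: x=[6.4520] v=[-3.1401]
Step 24: x=[6.3049] v=[-2.9424]
Step 25: x=[6.1689] v=[-2.7194]
Step 26: x=[6.0453] v=[-2.4729]
Step 27: x=[5.9350] v=[-2.2051]
Step 28: x=[5.8391] v=[-1.9184]
Step 29: x=[5.7583] v=[-1.6151]
Step 30: x=[5.6934] v=[-1.2979]
Step 31: x=[5.6449] v=[-0.9695]
Step 32: x=[5.6133] v=[-0.6328]
Step 33: x=[5.5988] v=[-0.2906]
Step 34: x=[5.6015] v=[0.0541]
First v>=0 after going negative at step 34, time=1.7000

Answer: 1.7000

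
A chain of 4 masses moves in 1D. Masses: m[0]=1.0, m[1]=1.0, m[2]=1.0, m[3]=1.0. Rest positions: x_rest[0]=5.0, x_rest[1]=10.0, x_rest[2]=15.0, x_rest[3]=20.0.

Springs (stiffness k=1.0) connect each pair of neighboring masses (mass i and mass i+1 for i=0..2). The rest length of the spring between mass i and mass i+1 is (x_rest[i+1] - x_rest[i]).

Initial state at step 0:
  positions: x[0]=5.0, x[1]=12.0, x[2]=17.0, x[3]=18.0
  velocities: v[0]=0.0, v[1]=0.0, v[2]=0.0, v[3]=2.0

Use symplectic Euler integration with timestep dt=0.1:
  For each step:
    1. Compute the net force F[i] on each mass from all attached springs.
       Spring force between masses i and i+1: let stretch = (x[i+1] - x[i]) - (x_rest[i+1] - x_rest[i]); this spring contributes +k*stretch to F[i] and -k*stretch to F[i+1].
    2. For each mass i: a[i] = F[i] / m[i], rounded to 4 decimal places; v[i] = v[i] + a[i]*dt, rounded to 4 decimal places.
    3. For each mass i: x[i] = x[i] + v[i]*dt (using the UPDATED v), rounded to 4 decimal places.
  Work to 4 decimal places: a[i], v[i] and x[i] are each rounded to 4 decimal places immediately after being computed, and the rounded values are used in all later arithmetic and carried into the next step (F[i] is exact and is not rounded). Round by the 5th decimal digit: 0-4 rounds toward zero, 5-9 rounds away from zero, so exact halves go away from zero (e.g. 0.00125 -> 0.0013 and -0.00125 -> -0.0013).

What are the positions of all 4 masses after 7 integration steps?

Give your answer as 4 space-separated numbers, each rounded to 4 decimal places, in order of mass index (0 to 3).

Step 0: x=[5.0000 12.0000 17.0000 18.0000] v=[0.0000 0.0000 0.0000 2.0000]
Step 1: x=[5.0200 11.9800 16.9600 18.2400] v=[0.2000 -0.2000 -0.4000 2.4000]
Step 2: x=[5.0596 11.9402 16.8830 18.5172] v=[0.3960 -0.3980 -0.7700 2.7720]
Step 3: x=[5.1180 11.8810 16.7729 18.8281] v=[0.5841 -0.5918 -1.1009 3.1086]
Step 4: x=[5.1940 11.8031 16.6344 19.1684] v=[0.7604 -0.7789 -1.3846 3.4031]
Step 5: x=[5.2861 11.7074 16.4730 19.5334] v=[0.9213 -0.9567 -1.6143 3.6497]
Step 6: x=[5.3924 11.5952 16.2945 19.9178] v=[1.0634 -1.1223 -1.7848 3.8437]
Step 7: x=[5.5108 11.4679 16.1053 20.3159] v=[1.1837 -1.2727 -1.8924 3.9814]

Answer: 5.5108 11.4679 16.1053 20.3159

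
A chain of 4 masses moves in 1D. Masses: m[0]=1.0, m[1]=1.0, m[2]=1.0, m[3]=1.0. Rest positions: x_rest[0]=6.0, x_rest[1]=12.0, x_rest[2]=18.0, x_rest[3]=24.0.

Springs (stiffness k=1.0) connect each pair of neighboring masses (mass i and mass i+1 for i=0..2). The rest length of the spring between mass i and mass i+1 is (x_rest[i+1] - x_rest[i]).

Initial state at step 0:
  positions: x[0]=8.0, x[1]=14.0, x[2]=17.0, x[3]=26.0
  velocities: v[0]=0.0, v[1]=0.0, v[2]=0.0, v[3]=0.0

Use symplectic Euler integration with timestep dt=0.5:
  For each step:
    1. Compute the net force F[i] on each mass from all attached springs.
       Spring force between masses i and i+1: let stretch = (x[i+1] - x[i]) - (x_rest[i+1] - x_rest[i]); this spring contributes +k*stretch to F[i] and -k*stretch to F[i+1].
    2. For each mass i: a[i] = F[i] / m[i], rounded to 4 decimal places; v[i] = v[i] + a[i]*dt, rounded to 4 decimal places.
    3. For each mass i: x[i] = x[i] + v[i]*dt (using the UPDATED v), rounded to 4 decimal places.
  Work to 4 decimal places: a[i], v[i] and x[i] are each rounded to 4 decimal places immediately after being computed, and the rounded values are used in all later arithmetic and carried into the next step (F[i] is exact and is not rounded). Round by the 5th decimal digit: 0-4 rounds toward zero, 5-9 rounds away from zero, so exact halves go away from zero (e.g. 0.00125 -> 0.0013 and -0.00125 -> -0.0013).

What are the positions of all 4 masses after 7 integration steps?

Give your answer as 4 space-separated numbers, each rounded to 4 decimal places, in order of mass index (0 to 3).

Step 0: x=[8.0000 14.0000 17.0000 26.0000] v=[0.0000 0.0000 0.0000 0.0000]
Step 1: x=[8.0000 13.2500 18.5000 25.2500] v=[0.0000 -1.5000 3.0000 -1.5000]
Step 2: x=[7.8125 12.5000 20.3750 24.3125] v=[-0.3750 -1.5000 3.7500 -1.8750]
Step 3: x=[7.2969 12.5469 21.2657 23.8906] v=[-1.0313 0.0938 1.7813 -0.8438]
Step 4: x=[6.5938 13.4610 20.6329 24.3125] v=[-1.4063 1.8282 -1.2657 0.8438]
Step 5: x=[6.1075 14.4513 19.1270 25.3145] v=[-0.9727 1.9806 -3.0119 2.0040]
Step 6: x=[6.2071 14.5246 17.9990 26.2697] v=[0.1992 0.1466 -2.2560 1.9103]
Step 7: x=[6.8861 13.3871 18.0701 26.6572] v=[1.3580 -2.2750 0.1422 0.7750]

Answer: 6.8861 13.3871 18.0701 26.6572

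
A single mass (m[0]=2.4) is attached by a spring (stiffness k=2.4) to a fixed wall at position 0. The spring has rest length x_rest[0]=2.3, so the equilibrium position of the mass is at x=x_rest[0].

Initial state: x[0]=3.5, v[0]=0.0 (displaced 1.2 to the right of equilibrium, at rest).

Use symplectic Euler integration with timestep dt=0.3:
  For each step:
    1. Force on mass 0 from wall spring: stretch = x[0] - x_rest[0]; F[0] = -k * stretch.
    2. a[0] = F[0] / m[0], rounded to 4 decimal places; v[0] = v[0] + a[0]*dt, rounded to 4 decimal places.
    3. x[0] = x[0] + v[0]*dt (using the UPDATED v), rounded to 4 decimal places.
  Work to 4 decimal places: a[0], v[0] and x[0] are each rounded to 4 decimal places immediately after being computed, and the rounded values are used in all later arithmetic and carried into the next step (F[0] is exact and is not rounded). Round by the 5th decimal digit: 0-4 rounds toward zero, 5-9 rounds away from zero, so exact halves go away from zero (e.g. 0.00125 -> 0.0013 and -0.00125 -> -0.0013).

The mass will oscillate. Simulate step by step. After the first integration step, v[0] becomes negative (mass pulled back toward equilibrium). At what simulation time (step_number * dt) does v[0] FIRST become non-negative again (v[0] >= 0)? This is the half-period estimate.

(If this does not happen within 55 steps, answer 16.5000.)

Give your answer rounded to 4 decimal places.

Answer: 3.3000

Derivation:
Step 0: x=[3.5000] v=[0.0000]
Step 1: x=[3.3920] v=[-0.3600]
Step 2: x=[3.1857] v=[-0.6876]
Step 3: x=[2.8997] v=[-0.9533]
Step 4: x=[2.5597] v=[-1.1332]
Step 5: x=[2.1964] v=[-1.2111]
Step 6: x=[1.8424] v=[-1.1800]
Step 7: x=[1.5296] v=[-1.0427]
Step 8: x=[1.2861] v=[-0.8116]
Step 9: x=[1.1339] v=[-0.5074]
Step 10: x=[1.0866] v=[-0.1576]
Step 11: x=[1.1485] v=[0.2064]
First v>=0 after going negative at step 11, time=3.3000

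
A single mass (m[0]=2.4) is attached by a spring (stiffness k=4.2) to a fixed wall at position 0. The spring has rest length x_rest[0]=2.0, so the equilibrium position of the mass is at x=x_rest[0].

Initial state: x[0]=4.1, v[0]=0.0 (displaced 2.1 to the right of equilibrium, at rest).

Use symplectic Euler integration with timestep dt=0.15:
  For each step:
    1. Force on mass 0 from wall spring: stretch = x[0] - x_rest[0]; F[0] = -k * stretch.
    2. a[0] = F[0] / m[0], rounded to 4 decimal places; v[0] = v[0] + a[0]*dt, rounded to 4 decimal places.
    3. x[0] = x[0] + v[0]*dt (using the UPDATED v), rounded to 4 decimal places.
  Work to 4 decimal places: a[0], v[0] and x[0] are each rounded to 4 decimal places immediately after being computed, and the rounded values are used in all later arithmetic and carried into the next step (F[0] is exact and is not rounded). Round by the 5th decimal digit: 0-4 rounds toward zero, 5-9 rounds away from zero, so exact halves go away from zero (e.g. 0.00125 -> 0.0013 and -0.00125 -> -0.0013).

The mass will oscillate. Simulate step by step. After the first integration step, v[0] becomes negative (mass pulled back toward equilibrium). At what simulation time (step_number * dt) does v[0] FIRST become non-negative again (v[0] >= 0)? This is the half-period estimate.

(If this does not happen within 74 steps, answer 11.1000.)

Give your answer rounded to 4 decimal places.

Step 0: x=[4.1000] v=[0.0000]
Step 1: x=[4.0173] v=[-0.5513]
Step 2: x=[3.8552] v=[-1.0808]
Step 3: x=[3.6200] v=[-1.5678]
Step 4: x=[3.3210] v=[-1.9931]
Step 5: x=[2.9700] v=[-2.3399]
Step 6: x=[2.5808] v=[-2.5945]
Step 7: x=[2.1688] v=[-2.7470]
Step 8: x=[1.7501] v=[-2.7913]
Step 9: x=[1.3412] v=[-2.7257]
Step 10: x=[0.9583] v=[-2.5528]
Step 11: x=[0.6164] v=[-2.2794]
Step 12: x=[0.3290] v=[-1.9162]
Step 13: x=[0.1074] v=[-1.4776]
Step 14: x=[-0.0397] v=[-0.9808]
Step 15: x=[-0.1065] v=[-0.4454]
Step 16: x=[-0.0904] v=[0.1076]
First v>=0 after going negative at step 16, time=2.4000

Answer: 2.4000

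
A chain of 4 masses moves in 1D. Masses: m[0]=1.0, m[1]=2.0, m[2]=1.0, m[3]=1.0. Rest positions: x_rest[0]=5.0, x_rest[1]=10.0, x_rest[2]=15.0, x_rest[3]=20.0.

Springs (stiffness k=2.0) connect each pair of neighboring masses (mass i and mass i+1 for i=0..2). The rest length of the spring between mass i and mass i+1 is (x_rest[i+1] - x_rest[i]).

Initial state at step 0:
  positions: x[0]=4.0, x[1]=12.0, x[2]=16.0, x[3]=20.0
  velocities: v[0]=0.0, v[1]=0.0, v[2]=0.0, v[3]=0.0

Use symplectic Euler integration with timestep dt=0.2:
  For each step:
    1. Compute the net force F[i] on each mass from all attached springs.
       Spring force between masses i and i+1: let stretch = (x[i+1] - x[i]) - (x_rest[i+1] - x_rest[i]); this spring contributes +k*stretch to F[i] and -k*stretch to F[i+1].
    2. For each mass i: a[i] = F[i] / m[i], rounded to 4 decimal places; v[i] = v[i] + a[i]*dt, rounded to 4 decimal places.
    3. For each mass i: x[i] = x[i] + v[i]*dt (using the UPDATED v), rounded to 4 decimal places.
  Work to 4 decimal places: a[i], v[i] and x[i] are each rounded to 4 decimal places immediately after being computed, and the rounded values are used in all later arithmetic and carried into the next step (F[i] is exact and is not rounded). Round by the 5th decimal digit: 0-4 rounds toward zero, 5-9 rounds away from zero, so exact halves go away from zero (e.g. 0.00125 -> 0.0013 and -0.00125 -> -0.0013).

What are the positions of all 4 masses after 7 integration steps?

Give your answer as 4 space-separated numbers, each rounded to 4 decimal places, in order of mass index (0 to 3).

Answer: 7.5065 9.7256 15.5827 21.4599

Derivation:
Step 0: x=[4.0000 12.0000 16.0000 20.0000] v=[0.0000 0.0000 0.0000 0.0000]
Step 1: x=[4.2400 11.8400 16.0000 20.0800] v=[1.2000 -0.8000 0.0000 0.4000]
Step 2: x=[4.6880 11.5424 15.9936 20.2336] v=[2.2400 -1.4880 -0.0320 0.7680]
Step 3: x=[5.2844 11.1487 15.9703 20.4480] v=[2.9818 -1.9686 -0.1165 1.0720]
Step 4: x=[5.9499 10.7133 15.9195 20.7042] v=[3.3275 -2.1771 -0.2541 1.2809]
Step 5: x=[6.5965 10.2956 15.8350 20.9776] v=[3.2329 -2.0885 -0.4227 1.3670]
Step 6: x=[7.1390 9.9515 15.7187 21.2396] v=[2.7125 -1.7204 -0.5814 1.3100]
Step 7: x=[7.5065 9.7256 15.5827 21.4599] v=[1.8375 -1.1295 -0.6799 1.1016]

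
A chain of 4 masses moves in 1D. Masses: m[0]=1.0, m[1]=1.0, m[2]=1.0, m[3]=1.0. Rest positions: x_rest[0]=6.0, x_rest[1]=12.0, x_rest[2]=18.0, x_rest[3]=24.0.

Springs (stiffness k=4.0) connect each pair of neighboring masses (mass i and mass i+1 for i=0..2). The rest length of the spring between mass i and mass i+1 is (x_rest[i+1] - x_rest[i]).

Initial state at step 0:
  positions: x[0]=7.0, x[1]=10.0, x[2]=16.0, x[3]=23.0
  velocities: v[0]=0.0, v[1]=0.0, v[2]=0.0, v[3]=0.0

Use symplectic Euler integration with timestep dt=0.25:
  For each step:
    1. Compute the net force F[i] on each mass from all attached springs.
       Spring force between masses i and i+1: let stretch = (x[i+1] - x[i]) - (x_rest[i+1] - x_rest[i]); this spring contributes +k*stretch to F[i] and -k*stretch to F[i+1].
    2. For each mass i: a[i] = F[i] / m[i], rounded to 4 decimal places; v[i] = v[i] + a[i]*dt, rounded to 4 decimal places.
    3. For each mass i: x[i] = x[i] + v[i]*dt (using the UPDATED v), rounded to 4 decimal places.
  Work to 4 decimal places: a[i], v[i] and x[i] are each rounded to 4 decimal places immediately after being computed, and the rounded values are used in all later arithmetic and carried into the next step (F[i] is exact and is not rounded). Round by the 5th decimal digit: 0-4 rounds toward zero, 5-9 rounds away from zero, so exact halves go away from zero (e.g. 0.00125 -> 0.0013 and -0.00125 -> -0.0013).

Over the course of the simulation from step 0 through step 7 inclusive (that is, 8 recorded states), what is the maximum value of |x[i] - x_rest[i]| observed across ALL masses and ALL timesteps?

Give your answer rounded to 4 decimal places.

Step 0: x=[7.0000 10.0000 16.0000 23.0000] v=[0.0000 0.0000 0.0000 0.0000]
Step 1: x=[6.2500 10.7500 16.2500 22.7500] v=[-3.0000 3.0000 1.0000 -1.0000]
Step 2: x=[5.1250 11.7500 16.7500 22.3750] v=[-4.5000 4.0000 2.0000 -1.5000]
Step 3: x=[4.1563 12.3438 17.4063 22.0938] v=[-3.8750 2.3750 2.6250 -1.1250]
Step 4: x=[3.7344 12.1563 17.9688 22.1407] v=[-1.6875 -0.7500 2.2500 0.1875]
Step 5: x=[3.9180 11.3165 18.1212 22.6446] v=[0.7344 -3.3594 0.6094 2.0156]
Step 6: x=[4.4512 10.3282 17.7032 23.5177] v=[2.1329 -3.9532 -1.6719 3.4922]
Step 7: x=[4.9537 9.7144 16.8951 24.4371] v=[2.0099 -2.4552 -3.2324 3.6777]
Max displacement = 2.2856

Answer: 2.2856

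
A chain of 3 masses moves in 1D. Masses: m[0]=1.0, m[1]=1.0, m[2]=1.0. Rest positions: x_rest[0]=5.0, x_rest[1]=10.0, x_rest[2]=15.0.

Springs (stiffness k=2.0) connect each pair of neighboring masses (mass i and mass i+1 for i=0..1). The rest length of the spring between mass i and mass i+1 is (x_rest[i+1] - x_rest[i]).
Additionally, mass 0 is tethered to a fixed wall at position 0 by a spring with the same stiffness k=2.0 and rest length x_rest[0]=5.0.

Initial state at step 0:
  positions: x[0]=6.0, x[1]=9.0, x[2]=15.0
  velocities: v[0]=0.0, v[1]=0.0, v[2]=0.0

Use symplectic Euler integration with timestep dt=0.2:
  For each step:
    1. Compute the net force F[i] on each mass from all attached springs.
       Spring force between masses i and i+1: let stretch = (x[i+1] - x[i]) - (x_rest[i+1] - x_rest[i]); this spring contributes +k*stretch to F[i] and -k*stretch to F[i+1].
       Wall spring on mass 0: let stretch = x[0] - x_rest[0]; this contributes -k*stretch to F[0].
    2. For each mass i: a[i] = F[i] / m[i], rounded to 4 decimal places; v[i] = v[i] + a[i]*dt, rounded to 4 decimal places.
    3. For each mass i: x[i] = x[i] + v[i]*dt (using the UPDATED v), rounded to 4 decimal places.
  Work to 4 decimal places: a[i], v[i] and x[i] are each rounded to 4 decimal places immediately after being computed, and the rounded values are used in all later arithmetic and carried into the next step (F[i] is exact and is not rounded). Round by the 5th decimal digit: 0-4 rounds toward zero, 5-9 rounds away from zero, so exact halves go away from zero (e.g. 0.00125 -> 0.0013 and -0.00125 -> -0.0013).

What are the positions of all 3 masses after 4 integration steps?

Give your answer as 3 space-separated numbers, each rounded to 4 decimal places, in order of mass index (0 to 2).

Answer: 4.3673 10.5539 14.5357

Derivation:
Step 0: x=[6.0000 9.0000 15.0000] v=[0.0000 0.0000 0.0000]
Step 1: x=[5.7600 9.2400 14.9200] v=[-1.2000 1.2000 -0.4000]
Step 2: x=[5.3376 9.6560 14.7856] v=[-2.1120 2.0800 -0.6720]
Step 3: x=[4.8337 10.1369 14.6408] v=[-2.5197 2.4045 -0.7238]
Step 4: x=[4.3673 10.5539 14.5357] v=[-2.3319 2.0848 -0.5254]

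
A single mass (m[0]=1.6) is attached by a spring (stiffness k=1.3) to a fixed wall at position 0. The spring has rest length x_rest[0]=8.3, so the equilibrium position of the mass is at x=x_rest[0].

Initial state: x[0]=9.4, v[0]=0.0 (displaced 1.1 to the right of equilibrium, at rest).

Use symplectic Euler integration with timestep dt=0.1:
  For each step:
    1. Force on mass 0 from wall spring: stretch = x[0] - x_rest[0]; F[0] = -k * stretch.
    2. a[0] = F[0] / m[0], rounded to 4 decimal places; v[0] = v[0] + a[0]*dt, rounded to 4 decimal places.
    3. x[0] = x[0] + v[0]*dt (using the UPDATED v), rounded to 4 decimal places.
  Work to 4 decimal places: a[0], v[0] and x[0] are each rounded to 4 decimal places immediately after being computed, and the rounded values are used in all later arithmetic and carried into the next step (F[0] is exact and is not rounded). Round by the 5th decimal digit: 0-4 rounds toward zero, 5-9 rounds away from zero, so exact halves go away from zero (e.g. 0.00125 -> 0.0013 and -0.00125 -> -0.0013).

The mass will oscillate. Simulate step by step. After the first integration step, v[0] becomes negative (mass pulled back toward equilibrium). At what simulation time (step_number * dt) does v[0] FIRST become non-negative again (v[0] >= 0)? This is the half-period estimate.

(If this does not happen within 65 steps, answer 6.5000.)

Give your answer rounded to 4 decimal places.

Step 0: x=[9.4000] v=[0.0000]
Step 1: x=[9.3911] v=[-0.0894]
Step 2: x=[9.3733] v=[-0.1781]
Step 3: x=[9.3468] v=[-0.2653]
Step 4: x=[9.3118] v=[-0.3504]
Step 5: x=[9.2685] v=[-0.4326]
Step 6: x=[9.2174] v=[-0.5113]
Step 7: x=[9.1588] v=[-0.5858]
Step 8: x=[9.0932] v=[-0.6556]
Step 9: x=[9.0212] v=[-0.7201]
Step 10: x=[8.9433] v=[-0.7787]
Step 11: x=[8.8602] v=[-0.8310]
Step 12: x=[8.7726] v=[-0.8765]
Step 13: x=[8.6811] v=[-0.9149]
Step 14: x=[8.5865] v=[-0.9459]
Step 15: x=[8.4896] v=[-0.9692]
Step 16: x=[8.3911] v=[-0.9846]
Step 17: x=[8.2919] v=[-0.9920]
Step 18: x=[8.1928] v=[-0.9913]
Step 19: x=[8.0945] v=[-0.9826]
Step 20: x=[7.9979] v=[-0.9659]
Step 21: x=[7.9038] v=[-0.9414]
Step 22: x=[7.8129] v=[-0.9092]
Step 23: x=[7.7259] v=[-0.8696]
Step 24: x=[7.6436] v=[-0.8230]
Step 25: x=[7.5666] v=[-0.7697]
Step 26: x=[7.4956] v=[-0.7101]
Step 27: x=[7.4311] v=[-0.6447]
Step 28: x=[7.3737] v=[-0.5741]
Step 29: x=[7.3238] v=[-0.4988]
Step 30: x=[7.2819] v=[-0.4195]
Step 31: x=[7.2482] v=[-0.3368]
Step 32: x=[7.2231] v=[-0.2513]
Step 33: x=[7.2067] v=[-0.1638]
Step 34: x=[7.1992] v=[-0.0750]
Step 35: x=[7.2006] v=[0.0144]
First v>=0 after going negative at step 35, time=3.5000

Answer: 3.5000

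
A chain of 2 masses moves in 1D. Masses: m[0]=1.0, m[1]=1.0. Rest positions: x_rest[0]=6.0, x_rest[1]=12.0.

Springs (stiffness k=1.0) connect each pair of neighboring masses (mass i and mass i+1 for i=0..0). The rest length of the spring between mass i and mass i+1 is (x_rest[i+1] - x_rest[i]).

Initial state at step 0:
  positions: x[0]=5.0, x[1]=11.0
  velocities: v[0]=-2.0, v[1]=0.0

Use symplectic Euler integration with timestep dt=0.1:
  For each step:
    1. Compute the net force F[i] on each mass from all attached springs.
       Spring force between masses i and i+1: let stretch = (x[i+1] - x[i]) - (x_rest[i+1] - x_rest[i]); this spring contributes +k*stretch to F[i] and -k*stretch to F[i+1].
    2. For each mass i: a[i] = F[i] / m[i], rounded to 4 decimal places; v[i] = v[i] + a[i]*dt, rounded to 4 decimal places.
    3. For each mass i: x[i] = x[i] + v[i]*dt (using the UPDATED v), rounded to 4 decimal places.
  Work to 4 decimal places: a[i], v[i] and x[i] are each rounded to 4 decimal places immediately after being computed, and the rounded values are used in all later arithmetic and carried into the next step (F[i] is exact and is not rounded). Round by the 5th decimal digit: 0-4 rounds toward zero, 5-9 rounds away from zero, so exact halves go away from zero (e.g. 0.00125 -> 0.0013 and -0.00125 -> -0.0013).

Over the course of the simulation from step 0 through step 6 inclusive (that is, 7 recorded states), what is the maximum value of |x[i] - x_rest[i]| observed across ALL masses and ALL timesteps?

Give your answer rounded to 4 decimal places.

Step 0: x=[5.0000 11.0000] v=[-2.0000 0.0000]
Step 1: x=[4.8000 11.0000] v=[-2.0000 0.0000]
Step 2: x=[4.6020 10.9980] v=[-1.9800 -0.0200]
Step 3: x=[4.4080 10.9920] v=[-1.9404 -0.0596]
Step 4: x=[4.2198 10.9802] v=[-1.8820 -0.1180]
Step 5: x=[4.0392 10.9608] v=[-1.8060 -0.1940]
Step 6: x=[3.8678 10.9322] v=[-1.7138 -0.2862]
Max displacement = 2.1322

Answer: 2.1322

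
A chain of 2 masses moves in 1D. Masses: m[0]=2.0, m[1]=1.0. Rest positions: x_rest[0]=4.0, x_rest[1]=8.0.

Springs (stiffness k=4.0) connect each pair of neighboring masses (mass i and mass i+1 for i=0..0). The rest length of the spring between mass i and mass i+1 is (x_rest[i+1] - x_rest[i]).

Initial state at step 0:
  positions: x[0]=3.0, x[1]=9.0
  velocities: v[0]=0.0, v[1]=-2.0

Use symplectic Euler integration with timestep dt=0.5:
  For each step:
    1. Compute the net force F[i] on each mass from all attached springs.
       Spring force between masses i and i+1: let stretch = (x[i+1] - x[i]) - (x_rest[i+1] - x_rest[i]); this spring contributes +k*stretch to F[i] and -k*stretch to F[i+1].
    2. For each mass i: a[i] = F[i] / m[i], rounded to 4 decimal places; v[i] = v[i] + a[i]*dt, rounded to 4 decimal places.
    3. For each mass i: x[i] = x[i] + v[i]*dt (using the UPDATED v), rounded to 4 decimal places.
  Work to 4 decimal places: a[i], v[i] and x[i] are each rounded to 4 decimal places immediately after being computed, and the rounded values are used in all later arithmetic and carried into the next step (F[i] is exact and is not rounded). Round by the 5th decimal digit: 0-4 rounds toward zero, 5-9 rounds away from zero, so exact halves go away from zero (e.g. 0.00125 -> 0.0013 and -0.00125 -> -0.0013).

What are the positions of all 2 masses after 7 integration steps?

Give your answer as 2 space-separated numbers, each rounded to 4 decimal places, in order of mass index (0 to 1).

Answer: 2.1563 3.6875

Derivation:
Step 0: x=[3.0000 9.0000] v=[0.0000 -2.0000]
Step 1: x=[4.0000 6.0000] v=[2.0000 -6.0000]
Step 2: x=[4.0000 5.0000] v=[0.0000 -2.0000]
Step 3: x=[2.5000 7.0000] v=[-3.0000 4.0000]
Step 4: x=[1.2500 8.5000] v=[-2.5000 3.0000]
Step 5: x=[1.6250 6.7500] v=[0.7500 -3.5000]
Step 6: x=[2.5625 3.8750] v=[1.8750 -5.7500]
Step 7: x=[2.1563 3.6875] v=[-0.8125 -0.3750]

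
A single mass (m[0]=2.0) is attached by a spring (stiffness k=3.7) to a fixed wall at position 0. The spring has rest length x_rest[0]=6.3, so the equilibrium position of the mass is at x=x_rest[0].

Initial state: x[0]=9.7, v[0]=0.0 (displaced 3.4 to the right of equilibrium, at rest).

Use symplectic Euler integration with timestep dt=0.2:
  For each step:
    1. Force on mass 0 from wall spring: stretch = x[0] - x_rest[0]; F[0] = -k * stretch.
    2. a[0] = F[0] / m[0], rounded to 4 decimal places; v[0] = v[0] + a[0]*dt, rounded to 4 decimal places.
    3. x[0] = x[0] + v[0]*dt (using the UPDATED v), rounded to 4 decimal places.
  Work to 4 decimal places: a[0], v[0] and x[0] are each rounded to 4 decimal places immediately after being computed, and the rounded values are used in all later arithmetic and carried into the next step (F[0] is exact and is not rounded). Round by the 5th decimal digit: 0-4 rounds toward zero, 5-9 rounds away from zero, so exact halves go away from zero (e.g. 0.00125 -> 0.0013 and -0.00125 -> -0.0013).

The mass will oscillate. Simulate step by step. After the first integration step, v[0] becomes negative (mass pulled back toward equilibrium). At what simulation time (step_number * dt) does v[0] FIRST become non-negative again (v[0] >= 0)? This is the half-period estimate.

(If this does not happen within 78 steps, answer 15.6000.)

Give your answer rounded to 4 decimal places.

Answer: 2.4000

Derivation:
Step 0: x=[9.7000] v=[0.0000]
Step 1: x=[9.4484] v=[-1.2580]
Step 2: x=[8.9638] v=[-2.4229]
Step 3: x=[8.2821] v=[-3.4085]
Step 4: x=[7.4537] v=[-4.1419]
Step 5: x=[6.5399] v=[-4.5688]
Step 6: x=[5.6084] v=[-4.6576]
Step 7: x=[4.7281] v=[-4.4017]
Step 8: x=[3.9641] v=[-3.8201]
Step 9: x=[3.3729] v=[-2.9558]
Step 10: x=[2.9983] v=[-1.8728]
Step 11: x=[2.8681] v=[-0.6512]
Step 12: x=[2.9918] v=[0.6186]
First v>=0 after going negative at step 12, time=2.4000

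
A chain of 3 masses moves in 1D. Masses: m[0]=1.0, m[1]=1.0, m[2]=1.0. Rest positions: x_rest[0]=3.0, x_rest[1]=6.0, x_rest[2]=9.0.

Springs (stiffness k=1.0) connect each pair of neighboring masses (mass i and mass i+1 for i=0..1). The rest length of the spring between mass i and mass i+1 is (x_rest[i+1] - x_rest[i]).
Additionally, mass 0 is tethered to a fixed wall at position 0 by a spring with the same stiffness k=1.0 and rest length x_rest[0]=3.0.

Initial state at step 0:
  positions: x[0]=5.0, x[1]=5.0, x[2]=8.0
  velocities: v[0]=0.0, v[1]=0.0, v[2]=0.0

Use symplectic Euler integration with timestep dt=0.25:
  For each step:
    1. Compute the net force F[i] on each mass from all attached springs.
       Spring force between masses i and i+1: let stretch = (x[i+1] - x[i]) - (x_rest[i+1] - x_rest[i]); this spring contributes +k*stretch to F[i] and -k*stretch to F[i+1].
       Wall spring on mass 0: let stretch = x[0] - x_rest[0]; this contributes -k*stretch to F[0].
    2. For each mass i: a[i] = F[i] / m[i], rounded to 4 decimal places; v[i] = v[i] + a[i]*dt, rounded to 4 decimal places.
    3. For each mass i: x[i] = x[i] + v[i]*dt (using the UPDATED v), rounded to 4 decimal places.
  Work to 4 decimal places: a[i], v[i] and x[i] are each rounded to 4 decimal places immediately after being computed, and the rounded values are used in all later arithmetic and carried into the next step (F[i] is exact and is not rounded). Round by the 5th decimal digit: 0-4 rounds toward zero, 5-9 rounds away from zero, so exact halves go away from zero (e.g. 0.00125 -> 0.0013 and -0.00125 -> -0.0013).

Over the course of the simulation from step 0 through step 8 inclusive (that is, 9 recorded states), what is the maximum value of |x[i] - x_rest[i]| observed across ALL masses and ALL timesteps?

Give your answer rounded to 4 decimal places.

Answer: 2.0032

Derivation:
Step 0: x=[5.0000 5.0000 8.0000] v=[0.0000 0.0000 0.0000]
Step 1: x=[4.6875 5.1875 8.0000] v=[-1.2500 0.7500 0.0000]
Step 2: x=[4.1133 5.5195 8.0117] v=[-2.2969 1.3281 0.0469]
Step 3: x=[3.3699 5.9194 8.0552] v=[-2.9737 1.5996 0.1739]
Step 4: x=[2.5752 6.2935 8.1527] v=[-3.1788 1.4962 0.3900]
Step 5: x=[1.8520 6.5514 8.3215] v=[-2.8930 1.0314 0.6752]
Step 6: x=[1.3067 6.6262 8.5672] v=[-2.1812 0.2991 0.9827]
Step 7: x=[1.0122 6.4898 8.8791] v=[-1.1780 -0.5455 1.2475]
Step 8: x=[0.9968 6.1604 9.2292] v=[-0.0617 -1.3176 1.4002]
Max displacement = 2.0032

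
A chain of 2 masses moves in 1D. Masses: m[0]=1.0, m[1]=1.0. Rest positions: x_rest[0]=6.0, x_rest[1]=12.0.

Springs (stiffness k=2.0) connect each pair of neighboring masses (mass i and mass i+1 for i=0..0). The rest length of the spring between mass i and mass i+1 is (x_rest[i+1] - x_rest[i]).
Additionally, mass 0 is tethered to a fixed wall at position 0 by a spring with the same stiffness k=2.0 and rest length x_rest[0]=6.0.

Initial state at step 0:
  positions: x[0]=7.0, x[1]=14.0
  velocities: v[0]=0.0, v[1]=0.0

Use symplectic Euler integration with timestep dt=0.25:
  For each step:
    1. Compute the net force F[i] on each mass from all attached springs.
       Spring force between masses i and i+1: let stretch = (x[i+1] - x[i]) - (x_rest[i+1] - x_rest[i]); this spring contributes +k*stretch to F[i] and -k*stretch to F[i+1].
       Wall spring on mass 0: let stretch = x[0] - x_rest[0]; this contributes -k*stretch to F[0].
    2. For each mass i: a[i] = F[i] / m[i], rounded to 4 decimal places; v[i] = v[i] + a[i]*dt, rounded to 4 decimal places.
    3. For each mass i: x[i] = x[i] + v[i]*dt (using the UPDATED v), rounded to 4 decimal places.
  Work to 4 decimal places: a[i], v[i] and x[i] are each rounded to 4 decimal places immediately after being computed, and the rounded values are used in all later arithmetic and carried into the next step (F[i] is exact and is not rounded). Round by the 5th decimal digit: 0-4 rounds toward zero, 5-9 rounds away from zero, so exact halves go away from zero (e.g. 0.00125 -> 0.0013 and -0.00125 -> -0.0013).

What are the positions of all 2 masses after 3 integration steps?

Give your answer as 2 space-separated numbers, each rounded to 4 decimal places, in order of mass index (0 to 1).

Step 0: x=[7.0000 14.0000] v=[0.0000 0.0000]
Step 1: x=[7.0000 13.8750] v=[0.0000 -0.5000]
Step 2: x=[6.9844 13.6406] v=[-0.0625 -0.9375]
Step 3: x=[6.9278 13.3242] v=[-0.2266 -1.2656]

Answer: 6.9278 13.3242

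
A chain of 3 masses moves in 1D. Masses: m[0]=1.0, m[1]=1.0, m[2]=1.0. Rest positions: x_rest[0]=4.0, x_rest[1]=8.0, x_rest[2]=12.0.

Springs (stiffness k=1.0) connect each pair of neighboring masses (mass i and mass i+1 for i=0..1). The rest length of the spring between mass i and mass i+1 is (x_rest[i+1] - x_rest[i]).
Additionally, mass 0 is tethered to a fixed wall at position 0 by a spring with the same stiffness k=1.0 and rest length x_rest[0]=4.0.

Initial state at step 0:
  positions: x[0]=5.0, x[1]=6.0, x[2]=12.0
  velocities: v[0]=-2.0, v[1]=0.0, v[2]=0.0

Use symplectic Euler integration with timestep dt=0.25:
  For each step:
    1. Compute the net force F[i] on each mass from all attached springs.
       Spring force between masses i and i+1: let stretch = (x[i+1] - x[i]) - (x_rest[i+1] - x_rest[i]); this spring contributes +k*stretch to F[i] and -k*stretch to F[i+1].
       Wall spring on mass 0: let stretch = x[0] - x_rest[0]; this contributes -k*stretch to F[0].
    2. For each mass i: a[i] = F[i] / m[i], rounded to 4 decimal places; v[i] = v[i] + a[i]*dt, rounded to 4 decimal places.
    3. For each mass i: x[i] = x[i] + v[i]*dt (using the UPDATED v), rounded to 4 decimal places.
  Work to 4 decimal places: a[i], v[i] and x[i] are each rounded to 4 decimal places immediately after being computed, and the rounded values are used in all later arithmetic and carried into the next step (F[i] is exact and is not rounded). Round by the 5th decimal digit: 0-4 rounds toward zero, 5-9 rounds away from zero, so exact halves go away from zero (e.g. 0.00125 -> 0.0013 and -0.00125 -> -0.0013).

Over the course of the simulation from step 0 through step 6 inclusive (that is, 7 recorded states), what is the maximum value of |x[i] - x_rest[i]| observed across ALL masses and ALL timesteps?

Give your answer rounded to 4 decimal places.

Answer: 2.7688

Derivation:
Step 0: x=[5.0000 6.0000 12.0000] v=[-2.0000 0.0000 0.0000]
Step 1: x=[4.2500 6.3125 11.8750] v=[-3.0000 1.2500 -0.5000]
Step 2: x=[3.3633 6.8438 11.6524] v=[-3.5469 2.1250 -0.8906]
Step 3: x=[2.4839 7.4581 11.3792] v=[-3.5176 2.4570 -1.0928]
Step 4: x=[1.7602 8.0065 11.1109] v=[-2.8950 2.1937 -1.0731]
Step 5: x=[1.3168 8.3586 10.8986] v=[-1.7735 1.4082 -0.8492]
Step 6: x=[1.2312 8.4293 10.7776] v=[-0.3423 0.2828 -0.4842]
Max displacement = 2.7688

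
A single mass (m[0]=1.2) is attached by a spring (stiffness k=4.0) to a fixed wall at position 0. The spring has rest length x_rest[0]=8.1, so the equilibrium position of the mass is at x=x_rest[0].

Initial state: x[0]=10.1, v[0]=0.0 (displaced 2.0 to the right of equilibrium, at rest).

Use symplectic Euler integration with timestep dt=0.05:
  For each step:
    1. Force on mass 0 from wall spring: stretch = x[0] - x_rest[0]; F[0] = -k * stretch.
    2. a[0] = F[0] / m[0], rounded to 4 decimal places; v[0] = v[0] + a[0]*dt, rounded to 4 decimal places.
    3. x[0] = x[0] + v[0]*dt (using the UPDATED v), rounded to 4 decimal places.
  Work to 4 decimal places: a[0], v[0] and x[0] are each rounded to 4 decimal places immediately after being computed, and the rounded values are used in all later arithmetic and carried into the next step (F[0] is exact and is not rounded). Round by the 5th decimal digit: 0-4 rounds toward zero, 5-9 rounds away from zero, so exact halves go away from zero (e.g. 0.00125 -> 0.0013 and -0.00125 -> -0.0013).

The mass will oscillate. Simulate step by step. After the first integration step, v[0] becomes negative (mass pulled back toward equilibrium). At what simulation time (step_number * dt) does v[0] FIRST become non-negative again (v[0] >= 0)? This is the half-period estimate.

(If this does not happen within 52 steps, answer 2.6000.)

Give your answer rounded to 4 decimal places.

Answer: 1.7500

Derivation:
Step 0: x=[10.1000] v=[0.0000]
Step 1: x=[10.0833] v=[-0.3333]
Step 2: x=[10.0501] v=[-0.6639]
Step 3: x=[10.0007] v=[-0.9889]
Step 4: x=[9.9354] v=[-1.3057]
Step 5: x=[9.8548] v=[-1.6116]
Step 6: x=[9.7596] v=[-1.9041]
Step 7: x=[9.6506] v=[-2.1807]
Step 8: x=[9.5286] v=[-2.4391]
Step 9: x=[9.3947] v=[-2.6772]
Step 10: x=[9.2501] v=[-2.8930]
Step 11: x=[9.0959] v=[-3.0847]
Step 12: x=[8.9334] v=[-3.2507]
Step 13: x=[8.7639] v=[-3.3896]
Step 14: x=[8.5889] v=[-3.5003]
Step 15: x=[8.4098] v=[-3.5818]
Step 16: x=[8.2281] v=[-3.6334]
Step 17: x=[8.0454] v=[-3.6548]
Step 18: x=[7.8631] v=[-3.6457]
Step 19: x=[7.6828] v=[-3.6062]
Step 20: x=[7.5060] v=[-3.5367]
Step 21: x=[7.3341] v=[-3.4377]
Step 22: x=[7.1686] v=[-3.3101]
Step 23: x=[7.0109] v=[-3.1549]
Step 24: x=[6.8622] v=[-2.9734]
Step 25: x=[6.7238] v=[-2.7671]
Step 26: x=[6.5969] v=[-2.5377]
Step 27: x=[6.4825] v=[-2.2872]
Step 28: x=[6.3816] v=[-2.0176]
Step 29: x=[6.2950] v=[-1.7312]
Step 30: x=[6.2235] v=[-1.4304]
Step 31: x=[6.1676] v=[-1.1177]
Step 32: x=[6.1278] v=[-0.7956]
Step 33: x=[6.1045] v=[-0.4669]
Step 34: x=[6.0978] v=[-0.1343]
Step 35: x=[6.1078] v=[0.1994]
First v>=0 after going negative at step 35, time=1.7500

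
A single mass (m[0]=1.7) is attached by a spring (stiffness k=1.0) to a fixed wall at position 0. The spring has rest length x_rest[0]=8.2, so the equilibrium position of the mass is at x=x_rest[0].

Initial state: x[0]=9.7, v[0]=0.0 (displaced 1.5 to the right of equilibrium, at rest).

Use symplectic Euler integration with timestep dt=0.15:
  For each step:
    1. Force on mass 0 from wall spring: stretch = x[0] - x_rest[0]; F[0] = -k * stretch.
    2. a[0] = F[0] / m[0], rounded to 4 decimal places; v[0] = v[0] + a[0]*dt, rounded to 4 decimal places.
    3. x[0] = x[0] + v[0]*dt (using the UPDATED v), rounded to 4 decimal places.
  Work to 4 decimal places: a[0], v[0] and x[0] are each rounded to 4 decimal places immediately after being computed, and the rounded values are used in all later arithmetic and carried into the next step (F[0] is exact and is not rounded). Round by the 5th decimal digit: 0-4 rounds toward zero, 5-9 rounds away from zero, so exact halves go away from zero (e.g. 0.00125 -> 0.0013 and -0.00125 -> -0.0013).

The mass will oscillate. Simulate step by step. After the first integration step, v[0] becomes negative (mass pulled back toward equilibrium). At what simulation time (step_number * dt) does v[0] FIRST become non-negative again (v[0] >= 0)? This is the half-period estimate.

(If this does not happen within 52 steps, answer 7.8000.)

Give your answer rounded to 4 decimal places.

Step 0: x=[9.7000] v=[0.0000]
Step 1: x=[9.6801] v=[-0.1324]
Step 2: x=[9.6407] v=[-0.2630]
Step 3: x=[9.5822] v=[-0.3901]
Step 4: x=[9.5054] v=[-0.5121]
Step 5: x=[9.4113] v=[-0.6273]
Step 6: x=[9.3012] v=[-0.7342]
Step 7: x=[9.1765] v=[-0.8314]
Step 8: x=[9.0389] v=[-0.9176]
Step 9: x=[8.8902] v=[-0.9916]
Step 10: x=[8.7323] v=[-1.0525]
Step 11: x=[8.5674] v=[-1.0995]
Step 12: x=[8.3976] v=[-1.1319]
Step 13: x=[8.2252] v=[-1.1493]
Step 14: x=[8.0525] v=[-1.1515]
Step 15: x=[7.8817] v=[-1.1385]
Step 16: x=[7.7151] v=[-1.1104]
Step 17: x=[7.5550] v=[-1.0676]
Step 18: x=[7.4034] v=[-1.0107]
Step 19: x=[7.2623] v=[-0.9404]
Step 20: x=[7.1336] v=[-0.8577]
Step 21: x=[7.0191] v=[-0.7636]
Step 22: x=[6.9202] v=[-0.6594]
Step 23: x=[6.8382] v=[-0.5465]
Step 24: x=[6.7743] v=[-0.4263]
Step 25: x=[6.7292] v=[-0.3005]
Step 26: x=[6.7036] v=[-0.1707]
Step 27: x=[6.6978] v=[-0.0387]
Step 28: x=[6.7119] v=[0.0938]
First v>=0 after going negative at step 28, time=4.2000

Answer: 4.2000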